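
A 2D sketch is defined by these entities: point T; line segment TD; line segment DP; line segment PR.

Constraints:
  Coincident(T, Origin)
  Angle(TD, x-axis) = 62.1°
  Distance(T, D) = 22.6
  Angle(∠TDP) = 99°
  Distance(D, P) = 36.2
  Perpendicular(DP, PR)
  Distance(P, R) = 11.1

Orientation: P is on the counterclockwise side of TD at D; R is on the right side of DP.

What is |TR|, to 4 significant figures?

51.92

∠TDP = 99.0°, so DP runs at 62.1° + (180° − 99.0°) = 143.1° from the x-axis; with |DP| = 36.2, P = D + 36.2·(cos 143.1°, sin 143.1°) = (-18.37, 41.71). The perpendicularity gives PR at right angles to DP; with |PR| = 11.1 on the right of DP, R = P + 11.1·(0.6004, 0.7997) = (-11.71, 50.58). Then |TR| = |R − T| = 51.92.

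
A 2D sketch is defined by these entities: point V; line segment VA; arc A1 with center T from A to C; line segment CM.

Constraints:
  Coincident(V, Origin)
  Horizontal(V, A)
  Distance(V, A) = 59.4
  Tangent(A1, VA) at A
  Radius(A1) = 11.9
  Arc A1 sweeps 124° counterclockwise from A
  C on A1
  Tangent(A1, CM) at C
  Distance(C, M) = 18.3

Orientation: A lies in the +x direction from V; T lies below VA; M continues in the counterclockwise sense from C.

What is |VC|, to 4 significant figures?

52.90

V is at the origin; VA is horizontal with |VA| = 59.4 and A on the +x side, so A = (59.40, 0.000). Since A1 is tangent to VA there, TA ⟂ VA, so T = A + (0, -11.9) = (59.40, -11.90). On A1, A sits at bearing 90° from T; a 124° counterclockwise sweep puts C at bearing 214°, so C = T + 11.9·(cos 214°, sin 214°) = (49.53, -18.55). Then |VC| = |C − V| = 52.90.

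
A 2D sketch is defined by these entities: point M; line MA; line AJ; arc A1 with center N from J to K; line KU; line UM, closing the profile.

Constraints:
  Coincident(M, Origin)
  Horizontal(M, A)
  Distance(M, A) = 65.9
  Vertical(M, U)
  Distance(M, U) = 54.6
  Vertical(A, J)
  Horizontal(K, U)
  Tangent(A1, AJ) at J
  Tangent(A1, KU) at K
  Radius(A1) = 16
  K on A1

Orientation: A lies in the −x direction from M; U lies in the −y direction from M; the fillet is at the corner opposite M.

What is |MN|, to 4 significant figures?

63.09

MU is vertical with |MU| = 54.6 and U on the −y side, so U = (0.000, -54.60). The virtual corner opposite M is at (-65.90, -54.60). Tangency of A1 to AJ means the radius NJ is perpendicular to AJ and tangency of A1 to KU means the radius NK is perpendicular to KU, with radius 16.0, so the center N sits 16.0 in from both sides at N = (-49.90, -38.60). Then |MN| = |N − M| = 63.09.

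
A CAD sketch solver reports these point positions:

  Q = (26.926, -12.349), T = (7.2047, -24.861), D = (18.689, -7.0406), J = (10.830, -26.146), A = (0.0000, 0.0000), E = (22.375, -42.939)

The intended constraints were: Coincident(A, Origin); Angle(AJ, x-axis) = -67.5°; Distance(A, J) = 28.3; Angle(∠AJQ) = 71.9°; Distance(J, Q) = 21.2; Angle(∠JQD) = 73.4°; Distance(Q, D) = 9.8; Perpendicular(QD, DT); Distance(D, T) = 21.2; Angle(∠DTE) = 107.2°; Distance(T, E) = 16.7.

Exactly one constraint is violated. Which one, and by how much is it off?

Distance(T, E) = 16.7 — off by 6.90.

A = (0.00, 0.00) ✓; AJ at -67.50° ✓; |AJ| = 28.30 ✓; ∠AJQ = 71.90° ✓; |JQ| = 21.20 ✓; ∠JQD = 73.40° ✓; |QD| = 9.799 ✓; ∠(QD, DT) = 90.00° ✓; |DT| = 21.20 ✓; ∠DTE = 107.2° ✓; |TE| = 23.60 ✗.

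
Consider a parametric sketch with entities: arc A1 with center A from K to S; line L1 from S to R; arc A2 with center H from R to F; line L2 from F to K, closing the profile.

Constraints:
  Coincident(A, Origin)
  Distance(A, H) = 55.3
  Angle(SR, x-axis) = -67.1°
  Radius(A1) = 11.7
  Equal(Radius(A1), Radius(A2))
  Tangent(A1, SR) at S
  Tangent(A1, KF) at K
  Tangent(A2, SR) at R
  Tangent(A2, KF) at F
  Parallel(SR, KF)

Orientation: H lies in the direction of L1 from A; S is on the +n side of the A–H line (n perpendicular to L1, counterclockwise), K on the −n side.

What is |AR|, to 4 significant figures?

56.52

Tangency of A1 to both parallel lines with radius 11.7 puts S and K at A ± 11.7·n: S = (10.78, 4.553), K = (-10.78, -4.553). Equal radii place R and F the same way about H: R = H + 11.7·n = (32.30, -46.39), F = H − 11.7·n = (10.74, -55.49). Then |AR| = |R − A| = 56.52.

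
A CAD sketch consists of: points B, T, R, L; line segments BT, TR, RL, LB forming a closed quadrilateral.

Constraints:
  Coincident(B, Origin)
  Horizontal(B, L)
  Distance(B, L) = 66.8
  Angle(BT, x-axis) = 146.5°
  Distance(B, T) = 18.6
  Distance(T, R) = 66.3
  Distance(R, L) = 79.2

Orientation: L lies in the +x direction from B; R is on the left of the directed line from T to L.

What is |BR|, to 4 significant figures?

68.65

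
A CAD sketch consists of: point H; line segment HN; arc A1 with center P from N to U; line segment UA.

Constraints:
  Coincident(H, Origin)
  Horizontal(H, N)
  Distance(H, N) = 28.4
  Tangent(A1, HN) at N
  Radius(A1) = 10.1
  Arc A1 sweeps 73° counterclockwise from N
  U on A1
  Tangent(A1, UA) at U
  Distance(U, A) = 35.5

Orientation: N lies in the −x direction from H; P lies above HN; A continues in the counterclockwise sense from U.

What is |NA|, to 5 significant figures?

45.721

H is at the origin; H and N share the same y with |HN| = 28.4 and N on the −x side, so N = (-28.400, 0.0000). Since A1 is tangent to HN there, PN ⟂ HN, so P = N + (0, 10.1) = (-28.400, 10.100). On A1, N sits at bearing -90° from P; a 73° counterclockwise sweep puts U at bearing -17°, so U = P + 10.1·(cos -17°, sin -17°) = (-18.741, 7.1470). The tangent condition forces PU to be normal to UA, so UA runs along (−sin -17°, cos -17°); with |UA| = 35.5, A = (-8.3621, 41.096). Then |NA| = |A − N| = 45.721.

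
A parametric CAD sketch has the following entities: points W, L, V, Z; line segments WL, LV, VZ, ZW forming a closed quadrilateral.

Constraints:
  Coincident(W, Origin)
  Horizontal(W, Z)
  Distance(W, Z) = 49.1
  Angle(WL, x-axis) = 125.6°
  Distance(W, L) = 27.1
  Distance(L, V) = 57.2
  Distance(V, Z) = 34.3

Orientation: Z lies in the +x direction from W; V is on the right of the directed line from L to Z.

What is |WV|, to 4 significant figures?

30.35

Checks: |LV| = 57.20 ✓; |VZ| = 34.30 ✓.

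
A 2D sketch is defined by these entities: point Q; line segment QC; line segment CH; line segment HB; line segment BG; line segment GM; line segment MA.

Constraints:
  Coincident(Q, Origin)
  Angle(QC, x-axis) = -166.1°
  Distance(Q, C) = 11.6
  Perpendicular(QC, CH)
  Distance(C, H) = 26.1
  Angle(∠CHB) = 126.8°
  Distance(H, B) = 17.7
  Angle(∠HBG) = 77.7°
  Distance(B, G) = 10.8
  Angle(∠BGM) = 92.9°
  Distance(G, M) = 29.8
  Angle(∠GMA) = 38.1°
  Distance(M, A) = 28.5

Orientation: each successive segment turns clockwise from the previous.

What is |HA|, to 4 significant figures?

13.60

Q is at the origin; QC runs at -166.1° with length 11.6, so C = (-11.26, -2.787). QC ⟂ CH, so CH runs at 103.9°; with |CH| = 26.1, H = (-17.53, 22.55). ∠CHB = 126.8° gives HB at 50.70° from the x-axis; with |HB| = 17.7, B = (-6.319, 36.25). ∠HBG = 77.7° gives BG at -51.60° from the x-axis; with |BG| = 10.8, G = (0.3890, 27.78). ∠BGM = 92.9° gives GM at -138.7° from the x-axis; with |GM| = 29.8, M = (-22.00, 8.114). ∠GMA = 38.1° gives MA at 79.40° from the x-axis; with |MA| = 28.5, A = (-16.76, 36.13). Then |HA| = |A − H| = 13.60.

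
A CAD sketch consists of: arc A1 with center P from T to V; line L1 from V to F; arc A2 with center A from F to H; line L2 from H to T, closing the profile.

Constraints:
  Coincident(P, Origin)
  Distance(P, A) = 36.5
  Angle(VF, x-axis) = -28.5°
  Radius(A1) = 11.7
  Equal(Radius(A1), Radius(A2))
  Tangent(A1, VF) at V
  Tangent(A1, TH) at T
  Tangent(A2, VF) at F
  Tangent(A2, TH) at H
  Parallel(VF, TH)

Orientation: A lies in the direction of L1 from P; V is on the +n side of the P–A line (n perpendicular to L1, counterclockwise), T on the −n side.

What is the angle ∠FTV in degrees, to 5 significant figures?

57.336°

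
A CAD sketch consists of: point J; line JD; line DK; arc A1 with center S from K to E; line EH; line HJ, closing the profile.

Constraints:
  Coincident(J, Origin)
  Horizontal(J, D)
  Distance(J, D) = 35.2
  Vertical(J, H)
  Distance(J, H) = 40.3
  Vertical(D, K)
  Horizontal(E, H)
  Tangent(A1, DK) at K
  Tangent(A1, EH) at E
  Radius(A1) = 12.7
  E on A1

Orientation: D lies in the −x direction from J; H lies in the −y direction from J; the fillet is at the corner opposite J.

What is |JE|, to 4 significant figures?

46.16

J is at the origin; J and D share the same y with |JD| = 35.2 and D on the −x side, so D = (-35.20, 0.000). JH is vertical with |JH| = 40.3 and H on the −y side, so H = (0.000, -40.30). The virtual corner opposite J is at (-35.20, -40.30). The tangent condition forces SK to be normal to DK and A1 meets EH tangentially, so SE is at right angles to EH, with radius 12.7, so the center S sits 12.7 in from both sides at S = (-22.50, -27.60). That places the tangent points at K = (-35.20, -27.60) on DK and E = (-22.50, -40.30) on EH. Then |JE| = |E − J| = 46.16.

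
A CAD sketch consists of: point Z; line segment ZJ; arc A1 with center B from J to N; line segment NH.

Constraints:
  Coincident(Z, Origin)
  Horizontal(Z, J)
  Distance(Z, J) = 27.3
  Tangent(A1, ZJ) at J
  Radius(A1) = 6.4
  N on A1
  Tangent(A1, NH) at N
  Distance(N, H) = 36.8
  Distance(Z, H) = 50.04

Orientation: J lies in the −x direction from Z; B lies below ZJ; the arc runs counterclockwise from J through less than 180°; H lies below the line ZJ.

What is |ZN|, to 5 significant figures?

34.439

Checks: Z.y = 0.00, J.y = 0.00 ✓; |BN| = 6.400 ✓; ∠(BN, NH) = 90.00° ✓; |NH| = 36.80 ✓; |ZH| = 50.04 ✓.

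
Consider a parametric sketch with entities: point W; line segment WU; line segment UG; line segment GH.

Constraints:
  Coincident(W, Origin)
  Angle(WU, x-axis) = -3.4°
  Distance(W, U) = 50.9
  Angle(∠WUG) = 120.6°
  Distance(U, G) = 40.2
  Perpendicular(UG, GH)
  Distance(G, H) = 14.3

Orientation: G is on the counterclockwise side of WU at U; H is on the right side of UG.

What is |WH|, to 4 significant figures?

88.02

∠WUG = 120.6°, so UG runs at -3.4° + (180° − 120.6°) = 56.00° from the x-axis; with |UG| = 40.2, G = U + 40.2·(cos 56.00°, sin 56.00°) = (73.29, 30.31). The perpendicularity gives GH at right angles to UG; with |GH| = 14.3 on the right of UG, H = G + 14.3·(0.8290, -0.5592) = (85.15, 22.31). Then |WH| = |H − W| = 88.02.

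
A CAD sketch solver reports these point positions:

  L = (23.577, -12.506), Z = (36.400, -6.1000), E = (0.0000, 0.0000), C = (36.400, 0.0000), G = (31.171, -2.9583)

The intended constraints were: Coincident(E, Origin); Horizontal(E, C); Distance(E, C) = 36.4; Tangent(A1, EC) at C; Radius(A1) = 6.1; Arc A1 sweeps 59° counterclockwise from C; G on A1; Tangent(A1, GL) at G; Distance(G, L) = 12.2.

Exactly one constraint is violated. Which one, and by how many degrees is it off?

Tangent(A1, GL) at G — off by 7.50°.

E = (0.00, 0.00) ✓; E.y = 0.00, C.y = 0.00 ✓; |EC| = 36.40 ✓; ∠(ZC, CE) = 90.00° ✓; |ZC| = 6.100 ✓; bearing(Z→G) − bearing(Z→C) = 59.00° ✓; |ZG| = 6.100 ✓; ∠(ZG, GL) = 97.50° ✗; |GL| = 12.20 ✓.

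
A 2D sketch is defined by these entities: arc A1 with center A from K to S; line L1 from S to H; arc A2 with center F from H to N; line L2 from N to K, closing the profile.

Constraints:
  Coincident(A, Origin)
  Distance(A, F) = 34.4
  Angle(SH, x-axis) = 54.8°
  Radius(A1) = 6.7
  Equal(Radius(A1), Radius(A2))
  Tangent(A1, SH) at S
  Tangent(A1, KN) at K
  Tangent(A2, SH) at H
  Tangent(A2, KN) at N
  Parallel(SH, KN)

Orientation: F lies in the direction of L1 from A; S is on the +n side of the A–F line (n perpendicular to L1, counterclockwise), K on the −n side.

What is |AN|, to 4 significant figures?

35.05

Tangency of A1 to both parallel lines with radius 6.7 puts S and K at A ± 6.7·n: S = (-5.475, 3.862), K = (5.475, -3.862). Equal radii place H and N the same way about F: H = F + 6.7·n = (14.35, 31.97), N = F − 6.7·n = (25.30, 24.25). Then |AN| = |N − A| = 35.05.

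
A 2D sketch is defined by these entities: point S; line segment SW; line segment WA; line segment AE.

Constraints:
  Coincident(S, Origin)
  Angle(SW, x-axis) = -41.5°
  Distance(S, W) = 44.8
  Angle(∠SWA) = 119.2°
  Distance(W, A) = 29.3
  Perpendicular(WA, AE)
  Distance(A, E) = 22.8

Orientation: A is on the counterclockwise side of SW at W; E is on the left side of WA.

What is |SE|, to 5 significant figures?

53.692

S is at the origin; SW runs at -41.5° with length 44.8, so W = 44.8·(cos -41.5°, sin -41.5°) = (33.553, -29.685). ∠SWA = 119.2°, so WA runs at -41.5° + (180° − 119.2°) = 19.300° from the x-axis; with |WA| = 29.3, A = W + 29.3·(cos 19.300°, sin 19.300°) = (61.207, -20.001). WA is perpendicular to AE; with |AE| = 22.8 on the left of WA, E = A + 22.8·(-0.33051, 0.94380) = (53.671, 1.5174). Then |SE| = |E − S| = 53.692.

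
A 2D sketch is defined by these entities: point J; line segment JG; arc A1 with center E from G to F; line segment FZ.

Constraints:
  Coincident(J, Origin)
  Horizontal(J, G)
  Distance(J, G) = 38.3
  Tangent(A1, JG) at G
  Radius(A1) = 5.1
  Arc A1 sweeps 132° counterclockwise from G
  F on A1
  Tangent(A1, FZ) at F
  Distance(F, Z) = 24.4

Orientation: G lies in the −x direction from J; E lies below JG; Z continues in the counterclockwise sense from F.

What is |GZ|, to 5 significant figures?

29.447

J is at the origin; JG is horizontal with |JG| = 38.3 and G on the −x side, so G = (-38.300, 0.0000). Since A1 is tangent to JG there, EG ⟂ JG, so E = G + (0, -5.1) = (-38.300, -5.1000). On A1, G sits at bearing 90° from E; a 132° counterclockwise sweep puts F at bearing 222°, so F = E + 5.1·(cos 222°, sin 222°) = (-42.090, -8.5126). Tangency of A1 to FZ means the radius EF is perpendicular to FZ, so FZ runs along (−sin 222°, cos 222°); with |FZ| = 24.4, Z = (-25.763, -26.645). Then |GZ| = |Z − G| = 29.447.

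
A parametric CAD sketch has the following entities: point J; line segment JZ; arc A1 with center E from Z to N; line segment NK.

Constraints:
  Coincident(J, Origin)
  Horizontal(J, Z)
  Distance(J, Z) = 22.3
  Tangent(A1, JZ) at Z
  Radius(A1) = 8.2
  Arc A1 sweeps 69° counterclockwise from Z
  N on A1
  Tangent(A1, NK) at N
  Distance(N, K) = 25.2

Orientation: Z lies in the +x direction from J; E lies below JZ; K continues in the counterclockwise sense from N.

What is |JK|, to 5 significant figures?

29.330

On A1, Z sits at bearing 90° from E; a 69° counterclockwise sweep puts N at bearing 159°, so N = E + 8.2·(cos 159°, sin 159°) = (14.645, -5.2614). Tangency of A1 to NK means the radius EN is perpendicular to NK, so NK runs along (−sin 159°, cos 159°); with |NK| = 25.2, K = (5.6138, -28.788). Then |JK| = |K − J| = 29.330.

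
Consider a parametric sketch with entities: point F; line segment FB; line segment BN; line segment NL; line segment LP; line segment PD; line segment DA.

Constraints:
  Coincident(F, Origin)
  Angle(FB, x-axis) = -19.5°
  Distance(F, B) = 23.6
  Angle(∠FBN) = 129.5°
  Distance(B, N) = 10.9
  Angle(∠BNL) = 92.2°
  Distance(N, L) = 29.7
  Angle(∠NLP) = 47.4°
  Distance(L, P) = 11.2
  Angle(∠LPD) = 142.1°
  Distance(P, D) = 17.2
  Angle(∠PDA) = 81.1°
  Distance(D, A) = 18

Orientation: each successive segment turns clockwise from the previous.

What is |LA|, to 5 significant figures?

25.682

F is at the origin; FB runs at -19.5° with length 23.6, so B = (22.246, -7.8778). ∠FBN = 129.5° gives BN at -70.000° from the x-axis; with |BN| = 10.9, N = (25.974, -18.120). ∠BNL = 92.2° gives NL at -157.80° from the x-axis; with |NL| = 29.7, L = (-1.5240, -29.342). ∠NLP = 47.4° gives LP at 69.600° from the x-axis; with |LP| = 11.2, P = (2.3800, -18.845). ∠LPD = 142.1° gives PD at 31.700° from the x-axis; with |PD| = 17.2, D = (17.014, -9.8067). ∠PDA = 81.1° gives DA at -67.200° from the x-axis; with |DA| = 18.0, A = (23.989, -26.400). Then |LA| = |A − L| = 25.682.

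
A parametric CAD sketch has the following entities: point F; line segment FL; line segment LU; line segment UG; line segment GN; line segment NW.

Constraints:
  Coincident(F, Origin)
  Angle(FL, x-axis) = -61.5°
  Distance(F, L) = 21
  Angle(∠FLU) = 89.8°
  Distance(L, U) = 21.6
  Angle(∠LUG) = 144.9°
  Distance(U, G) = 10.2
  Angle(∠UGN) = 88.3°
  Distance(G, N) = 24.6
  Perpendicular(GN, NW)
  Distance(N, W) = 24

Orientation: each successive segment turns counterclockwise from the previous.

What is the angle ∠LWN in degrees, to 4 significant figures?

107.1°

F is at the origin; FL runs at -61.5° with length 21.0, so L = (10.02, -18.46). ∠FLU = 89.8° gives LU at 28.70° from the x-axis; with |LU| = 21.6, U = (28.97, -8.082). ∠LUG = 144.9° gives UG at 63.80° from the x-axis; with |UG| = 10.2, G = (33.47, 1.070). ∠UGN = 88.3° gives GN at 155.5° from the x-axis; with |GN| = 24.6, N = (11.09, 11.27). GN ⟂ NW, so NW runs at -114.5°; with |NW| = 24.0, W = (1.132, -10.57). Then cos ∠LWN = WL·WN / (|WL||WN|), giving 107.1°.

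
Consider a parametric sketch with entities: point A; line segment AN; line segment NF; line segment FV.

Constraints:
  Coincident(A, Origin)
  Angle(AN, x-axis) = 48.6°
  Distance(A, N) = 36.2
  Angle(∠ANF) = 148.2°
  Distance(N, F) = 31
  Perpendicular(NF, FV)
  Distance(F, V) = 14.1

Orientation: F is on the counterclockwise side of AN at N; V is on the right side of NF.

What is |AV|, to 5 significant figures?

70.112

A is at the origin; AN runs at 48.6° with length 36.2, so N = 36.2·(cos 48.6°, sin 48.6°) = (23.939, 27.154). ∠ANF = 148.2°, so NF runs at 48.6° + (180° − 148.2°) = 80.400° from the x-axis; with |NF| = 31.0, F = N + 31.0·(cos 80.400°, sin 80.400°) = (29.109, 57.720). The perpendicularity gives FV at right angles to NF; with |FV| = 14.1 on the right of NF, V = F + 14.1·(0.98600, -0.16677) = (43.012, 55.368). Then |AV| = |V − A| = 70.112.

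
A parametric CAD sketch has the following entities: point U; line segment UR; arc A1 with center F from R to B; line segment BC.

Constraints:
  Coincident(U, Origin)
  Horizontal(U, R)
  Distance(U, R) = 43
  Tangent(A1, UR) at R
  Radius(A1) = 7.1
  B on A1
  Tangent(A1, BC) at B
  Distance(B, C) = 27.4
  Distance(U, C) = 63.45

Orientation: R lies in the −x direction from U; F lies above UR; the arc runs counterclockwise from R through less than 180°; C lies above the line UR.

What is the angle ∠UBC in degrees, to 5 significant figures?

144.66°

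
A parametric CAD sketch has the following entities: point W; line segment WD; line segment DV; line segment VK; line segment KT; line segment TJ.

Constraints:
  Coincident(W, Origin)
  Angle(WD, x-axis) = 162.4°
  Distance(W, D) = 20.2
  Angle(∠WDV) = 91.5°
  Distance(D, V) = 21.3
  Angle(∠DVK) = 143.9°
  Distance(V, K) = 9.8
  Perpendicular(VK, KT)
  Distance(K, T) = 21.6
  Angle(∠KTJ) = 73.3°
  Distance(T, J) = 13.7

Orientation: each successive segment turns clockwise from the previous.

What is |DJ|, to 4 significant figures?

14.80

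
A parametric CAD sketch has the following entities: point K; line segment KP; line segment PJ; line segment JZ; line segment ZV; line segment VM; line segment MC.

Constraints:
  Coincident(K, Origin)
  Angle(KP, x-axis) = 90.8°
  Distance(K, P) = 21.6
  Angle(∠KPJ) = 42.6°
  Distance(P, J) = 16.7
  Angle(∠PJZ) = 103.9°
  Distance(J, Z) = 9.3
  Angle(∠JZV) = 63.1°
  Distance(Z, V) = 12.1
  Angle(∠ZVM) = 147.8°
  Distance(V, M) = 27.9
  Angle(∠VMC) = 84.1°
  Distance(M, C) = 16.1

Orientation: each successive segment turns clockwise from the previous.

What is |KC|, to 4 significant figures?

41.39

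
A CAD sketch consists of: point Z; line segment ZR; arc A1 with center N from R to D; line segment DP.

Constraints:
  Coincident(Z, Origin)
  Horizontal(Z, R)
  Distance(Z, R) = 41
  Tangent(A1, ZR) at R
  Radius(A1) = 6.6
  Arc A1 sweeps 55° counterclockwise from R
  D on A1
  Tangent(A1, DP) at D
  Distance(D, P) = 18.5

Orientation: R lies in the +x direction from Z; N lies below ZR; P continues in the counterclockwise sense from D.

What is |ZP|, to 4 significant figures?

30.77

Z is at the origin; Z and R share the same y with |ZR| = 41.0 and R on the +x side, so R = (41.00, 0.000). The tangent condition forces NR to be normal to ZR, so N = R + (0, -6.6) = (41.00, -6.600). On A1, R sits at bearing 90° from N; a 55° counterclockwise sweep puts D at bearing 145°, so D = N + 6.6·(cos 145°, sin 145°) = (35.59, -2.814). Tangency of A1 to DP means the radius ND is perpendicular to DP, so DP runs along (−sin 145°, cos 145°); with |DP| = 18.5, P = (24.98, -17.97). Then |ZP| = |P − Z| = 30.77.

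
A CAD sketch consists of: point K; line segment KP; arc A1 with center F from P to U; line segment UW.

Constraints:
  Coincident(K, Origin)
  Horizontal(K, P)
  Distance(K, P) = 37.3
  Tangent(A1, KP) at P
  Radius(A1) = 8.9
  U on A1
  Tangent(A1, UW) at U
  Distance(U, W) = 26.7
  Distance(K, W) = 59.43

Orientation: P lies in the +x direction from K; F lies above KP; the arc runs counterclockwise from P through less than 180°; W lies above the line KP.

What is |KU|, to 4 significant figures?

46.91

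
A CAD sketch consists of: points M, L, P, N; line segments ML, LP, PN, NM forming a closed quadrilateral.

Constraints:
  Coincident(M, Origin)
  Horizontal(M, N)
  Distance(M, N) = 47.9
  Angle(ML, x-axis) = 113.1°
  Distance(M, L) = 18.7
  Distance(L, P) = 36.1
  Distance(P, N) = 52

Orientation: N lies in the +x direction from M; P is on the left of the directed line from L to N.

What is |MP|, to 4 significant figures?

46.42

Checks: |LP| = 36.10 ✓; |PN| = 52.00 ✓.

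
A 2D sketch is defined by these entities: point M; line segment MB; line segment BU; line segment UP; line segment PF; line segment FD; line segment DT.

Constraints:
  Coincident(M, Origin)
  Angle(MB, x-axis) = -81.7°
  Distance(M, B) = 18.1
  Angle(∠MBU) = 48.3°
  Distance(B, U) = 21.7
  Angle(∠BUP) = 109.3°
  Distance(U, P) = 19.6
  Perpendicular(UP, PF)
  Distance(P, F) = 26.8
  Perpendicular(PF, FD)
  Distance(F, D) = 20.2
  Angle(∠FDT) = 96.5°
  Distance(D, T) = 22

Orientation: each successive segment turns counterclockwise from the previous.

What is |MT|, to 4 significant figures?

15.32

PF is perpendicular to FD, so FD runs at -59.30°; with |FD| = 20.2, D = (-6.176, -15.49). ∠FDT = 96.5° gives DT at 24.20° from the x-axis; with |DT| = 22.0, T = (13.89, -6.467). Then |MT| = |T − M| = 15.32.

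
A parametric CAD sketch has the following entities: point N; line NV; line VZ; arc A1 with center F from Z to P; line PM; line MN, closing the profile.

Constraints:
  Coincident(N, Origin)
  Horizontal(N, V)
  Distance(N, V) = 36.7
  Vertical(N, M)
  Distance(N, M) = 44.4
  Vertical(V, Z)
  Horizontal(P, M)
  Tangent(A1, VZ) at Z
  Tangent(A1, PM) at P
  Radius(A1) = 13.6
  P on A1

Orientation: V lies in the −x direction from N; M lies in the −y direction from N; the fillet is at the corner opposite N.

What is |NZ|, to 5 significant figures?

47.912

The virtual corner opposite N is at (-36.700, -44.400). Tangency of A1 to VZ means the radius FZ is perpendicular to VZ and since A1 is tangent to PM there, FP ⟂ PM, with radius 13.6, so the center F sits 13.6 in from both sides at F = (-23.100, -30.800). That places the tangent points at Z = (-36.700, -30.800) on VZ and P = (-23.100, -44.400) on PM. Then |NZ| = |Z − N| = 47.912.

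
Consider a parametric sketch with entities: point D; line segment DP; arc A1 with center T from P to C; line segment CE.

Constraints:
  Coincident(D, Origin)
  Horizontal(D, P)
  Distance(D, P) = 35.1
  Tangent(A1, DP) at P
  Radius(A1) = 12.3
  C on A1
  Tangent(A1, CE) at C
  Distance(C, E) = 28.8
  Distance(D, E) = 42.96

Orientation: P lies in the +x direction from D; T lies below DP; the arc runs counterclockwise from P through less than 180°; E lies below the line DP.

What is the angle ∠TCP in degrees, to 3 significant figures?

49.5°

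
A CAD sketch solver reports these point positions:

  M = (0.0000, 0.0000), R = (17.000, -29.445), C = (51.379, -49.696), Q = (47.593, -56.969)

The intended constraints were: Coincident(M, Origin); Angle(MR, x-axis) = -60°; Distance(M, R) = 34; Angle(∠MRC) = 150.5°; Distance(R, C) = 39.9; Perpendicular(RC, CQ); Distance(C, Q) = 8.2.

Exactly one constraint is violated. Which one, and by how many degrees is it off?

Perpendicular(RC, CQ) — off by 3.00°.

M = (0.00, 0.00) ✓; MR at -60.00° ✓; |MR| = 34.00 ✓; ∠MRC = 150.5° ✓; |RC| = 39.90 ✓; ∠(RC, CQ) = 87.00° ✗; |CQ| = 8.199 ✓.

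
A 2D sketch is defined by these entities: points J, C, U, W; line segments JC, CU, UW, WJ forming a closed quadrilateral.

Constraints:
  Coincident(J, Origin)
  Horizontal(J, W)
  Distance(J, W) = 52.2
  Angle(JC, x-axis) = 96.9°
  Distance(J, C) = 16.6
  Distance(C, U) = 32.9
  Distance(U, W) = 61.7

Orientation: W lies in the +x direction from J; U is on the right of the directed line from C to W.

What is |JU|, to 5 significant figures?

17.603

Checks: |CU| = 32.90 ✓; |UW| = 61.70 ✓.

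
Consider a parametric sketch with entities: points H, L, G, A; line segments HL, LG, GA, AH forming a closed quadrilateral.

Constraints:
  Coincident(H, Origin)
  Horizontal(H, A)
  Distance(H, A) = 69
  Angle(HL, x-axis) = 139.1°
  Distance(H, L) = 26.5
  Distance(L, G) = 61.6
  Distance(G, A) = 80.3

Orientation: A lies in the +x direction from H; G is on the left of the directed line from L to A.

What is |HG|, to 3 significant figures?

67.0

Checks: |LG| = 61.60 ✓; |GA| = 80.30 ✓.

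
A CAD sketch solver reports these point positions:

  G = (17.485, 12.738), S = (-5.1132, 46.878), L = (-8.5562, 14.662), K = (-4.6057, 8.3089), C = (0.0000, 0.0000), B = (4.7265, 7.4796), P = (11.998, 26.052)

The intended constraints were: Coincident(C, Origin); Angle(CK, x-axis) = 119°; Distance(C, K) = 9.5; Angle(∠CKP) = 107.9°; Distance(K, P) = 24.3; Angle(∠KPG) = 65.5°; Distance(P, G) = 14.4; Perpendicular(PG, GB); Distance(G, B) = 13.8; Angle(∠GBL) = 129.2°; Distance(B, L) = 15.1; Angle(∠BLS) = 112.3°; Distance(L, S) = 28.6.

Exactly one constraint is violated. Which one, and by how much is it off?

Distance(L, S) = 28.6 — off by 3.80.

C = (0.00, 0.00) ✓; CK at 119.0° ✓; |CK| = 9.500 ✓; ∠CKP = 107.9° ✓; |KP| = 24.30 ✓; ∠KPG = 65.50° ✓; |PG| = 14.40 ✓; ∠(PG, GB) = 90.00° ✓; |GB| = 13.80 ✓; ∠GBL = 129.2° ✓; |BL| = 15.10 ✓; ∠BLS = 112.3° ✓; |LS| = 32.40 ✗.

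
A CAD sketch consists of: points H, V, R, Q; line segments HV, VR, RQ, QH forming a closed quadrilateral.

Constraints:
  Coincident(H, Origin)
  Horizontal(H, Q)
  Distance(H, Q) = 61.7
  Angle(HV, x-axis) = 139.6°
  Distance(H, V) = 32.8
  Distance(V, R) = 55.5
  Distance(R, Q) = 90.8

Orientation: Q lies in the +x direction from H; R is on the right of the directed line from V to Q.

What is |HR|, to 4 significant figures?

40.88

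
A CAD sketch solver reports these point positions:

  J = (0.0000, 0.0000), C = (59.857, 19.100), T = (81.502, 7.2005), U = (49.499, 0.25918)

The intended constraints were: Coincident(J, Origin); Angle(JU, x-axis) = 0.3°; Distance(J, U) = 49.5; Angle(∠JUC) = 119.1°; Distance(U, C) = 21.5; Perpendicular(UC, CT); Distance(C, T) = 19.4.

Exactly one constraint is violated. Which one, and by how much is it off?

Distance(C, T) = 19.4 — off by 5.30.

J = (0.00, 0.00) ✓; JU at 0.3000° ✓; |JU| = 49.50 ✓; ∠JUC = 119.1° ✓; |UC| = 21.50 ✓; ∠(UC, CT) = 90.00° ✓; |CT| = 24.70 ✗.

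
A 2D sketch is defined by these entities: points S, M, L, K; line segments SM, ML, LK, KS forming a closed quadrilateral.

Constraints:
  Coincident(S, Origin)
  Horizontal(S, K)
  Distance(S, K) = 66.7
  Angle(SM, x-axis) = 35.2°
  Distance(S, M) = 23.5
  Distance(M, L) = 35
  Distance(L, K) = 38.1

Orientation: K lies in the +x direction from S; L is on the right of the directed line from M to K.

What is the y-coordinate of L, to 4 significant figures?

-18.46

S is at the origin; S and K share the same y with |SK| = 66.7 and K in +x, so K = (66.7, 0). SM runs at 35.2° with |SM| = 23.5, so M = (19.20, 13.55). L is determined by |ML| = 35.0 and |LK| = 38.1 together: it lies at the intersection of circle(M, 35.0) and circle(K, 38.1). With |MK| = 49.39, the foot of the radical line on MK is 22.40 from M and the perpendicular offset is √(35.0² − 22.40²) = 26.89. Taking the right-of-MK solution: L = (33.37, -18.46).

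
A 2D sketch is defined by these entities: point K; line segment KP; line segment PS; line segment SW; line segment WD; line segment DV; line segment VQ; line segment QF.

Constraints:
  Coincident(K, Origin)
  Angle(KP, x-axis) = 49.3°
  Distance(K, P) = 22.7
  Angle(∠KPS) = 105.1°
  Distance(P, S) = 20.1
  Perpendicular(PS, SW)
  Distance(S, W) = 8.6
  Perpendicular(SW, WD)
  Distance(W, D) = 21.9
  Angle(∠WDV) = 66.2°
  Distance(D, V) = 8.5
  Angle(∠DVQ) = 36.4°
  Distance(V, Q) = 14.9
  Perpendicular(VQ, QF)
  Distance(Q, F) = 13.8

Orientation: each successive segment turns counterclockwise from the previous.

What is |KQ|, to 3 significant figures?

12.6

K is at the origin; KP runs at 49.3° with length 22.7, so P = (14.8, 17.2). ∠KPS = 105.1° gives PS at 124° from the x-axis; with |PS| = 20.1, S = (3.50, 33.8). PS ⟂ SW, so SW runs at -146°; with |SW| = 8.6, W = (-3.61, 29.0). The perpendicularity gives WD at right angles to SW, so WD runs at -55.8°; with |WD| = 21.9, D = (8.70, 10.9). ∠WDV = 66.2° gives DV at 58.0° from the x-axis; with |DV| = 8.5, V = (13.2, 18.1). ∠DVQ = 36.4° gives VQ at -158° from the x-axis; with |VQ| = 14.9, Q = (-0.648, 12.6). Then |KQ| = |Q − K| = 12.6.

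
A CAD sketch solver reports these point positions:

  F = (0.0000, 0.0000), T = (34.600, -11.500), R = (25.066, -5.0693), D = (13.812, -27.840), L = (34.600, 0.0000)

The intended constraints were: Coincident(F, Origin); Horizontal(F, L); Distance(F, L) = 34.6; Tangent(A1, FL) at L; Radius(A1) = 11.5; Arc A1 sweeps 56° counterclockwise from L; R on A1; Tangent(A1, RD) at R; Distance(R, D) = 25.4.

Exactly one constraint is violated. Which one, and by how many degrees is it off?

Tangent(A1, RD) at R — off by 7.70°.

F = (0.00, 0.00) ✓; F.y = 0.00, L.y = 0.00 ✓; |FL| = 34.60 ✓; ∠(TL, LF) = 90.00° ✓; |TL| = 11.50 ✓; bearing(T→R) − bearing(T→L) = 56.00° ✓; |TR| = 11.50 ✓; ∠(TR, RD) = 82.30° ✗; |RD| = 25.40 ✓.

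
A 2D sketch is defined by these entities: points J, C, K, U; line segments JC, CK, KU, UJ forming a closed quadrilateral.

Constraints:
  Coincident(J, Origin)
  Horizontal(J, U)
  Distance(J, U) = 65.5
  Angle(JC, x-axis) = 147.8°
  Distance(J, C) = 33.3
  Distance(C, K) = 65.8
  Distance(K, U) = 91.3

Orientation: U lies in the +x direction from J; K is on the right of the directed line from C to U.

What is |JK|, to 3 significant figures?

48.2

Checks: |CK| = 65.80 ✓; |KU| = 91.30 ✓.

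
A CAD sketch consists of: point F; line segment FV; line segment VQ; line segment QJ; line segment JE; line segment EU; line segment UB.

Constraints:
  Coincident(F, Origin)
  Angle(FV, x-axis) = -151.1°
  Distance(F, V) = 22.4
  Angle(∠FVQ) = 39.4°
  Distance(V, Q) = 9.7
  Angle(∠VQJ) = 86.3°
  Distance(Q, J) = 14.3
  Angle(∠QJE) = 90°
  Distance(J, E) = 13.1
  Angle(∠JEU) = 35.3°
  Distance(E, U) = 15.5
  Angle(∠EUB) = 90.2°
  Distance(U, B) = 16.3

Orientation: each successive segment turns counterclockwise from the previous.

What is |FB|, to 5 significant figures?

4.9418

∠JEU = 35.3° gives EU at -42.100° from the x-axis; with |EU| = 15.5, U = (-9.8869, -7.2343). ∠EUB = 90.2° gives UB at 47.700° from the x-axis; with |UB| = 16.3, B = (1.0832, 4.8217). Then |FB| = |B − F| = 4.9418.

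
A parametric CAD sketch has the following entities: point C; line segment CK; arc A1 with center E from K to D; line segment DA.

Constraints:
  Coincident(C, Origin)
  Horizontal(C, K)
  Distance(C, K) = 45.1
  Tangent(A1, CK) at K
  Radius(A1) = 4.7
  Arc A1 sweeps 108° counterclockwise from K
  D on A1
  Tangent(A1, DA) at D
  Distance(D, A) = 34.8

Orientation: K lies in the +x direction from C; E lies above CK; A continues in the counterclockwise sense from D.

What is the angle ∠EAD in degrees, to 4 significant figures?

7.692°

C is at the origin; C and K share the same y with |CK| = 45.1 and K on the +x side, so K = (45.10, 0.000). A1 meets CK tangentially, so EK is at right angles to CK, so E = K + (0, 4.7) = (45.10, 4.700). On A1, K sits at bearing -90° from E; a 108° counterclockwise sweep puts D at bearing 18°, so D = E + 4.7·(cos 18°, sin 18°) = (49.57, 6.152). A1 meets DA tangentially, so ED is at right angles to DA, so DA runs along (−sin 18°, cos 18°); with |DA| = 34.8, A = (38.82, 39.25). Then cos ∠EAD = AE·AD / (|AE||AD|), giving 7.692°.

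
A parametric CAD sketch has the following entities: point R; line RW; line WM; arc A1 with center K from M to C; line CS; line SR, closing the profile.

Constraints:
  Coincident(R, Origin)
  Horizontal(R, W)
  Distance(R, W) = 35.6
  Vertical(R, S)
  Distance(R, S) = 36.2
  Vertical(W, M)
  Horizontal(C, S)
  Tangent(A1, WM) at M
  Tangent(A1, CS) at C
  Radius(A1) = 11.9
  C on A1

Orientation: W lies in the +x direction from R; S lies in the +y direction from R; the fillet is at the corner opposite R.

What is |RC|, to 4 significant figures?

43.27

R is at the origin; R and W share the same y with |RW| = 35.6 and W on the +x side, so W = (35.60, 0.000). R and S share the same x with |RS| = 36.2 and S on the +y side, so S = (0.000, 36.20). The virtual corner opposite R is at (35.60, 36.20). A1 meets WM tangentially, so KM is at right angles to WM and since A1 is tangent to CS there, KC ⟂ CS, with radius 11.9, so the center K sits 11.9 in from both sides at K = (23.70, 24.30). That places the tangent points at M = (35.60, 24.30) on WM and C = (23.70, 36.20) on CS. Then |RC| = |C − R| = 43.27.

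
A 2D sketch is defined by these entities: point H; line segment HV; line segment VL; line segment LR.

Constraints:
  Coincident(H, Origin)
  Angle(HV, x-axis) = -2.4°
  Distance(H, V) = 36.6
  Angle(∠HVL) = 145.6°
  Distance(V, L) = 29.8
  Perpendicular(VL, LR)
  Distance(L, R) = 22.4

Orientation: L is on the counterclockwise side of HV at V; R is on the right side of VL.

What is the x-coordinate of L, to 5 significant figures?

61.840

H is at the origin; HV runs at -2.4° with length 36.6, so V = 36.6·(cos -2.4°, sin -2.4°) = (36.568, -1.5326). ∠HVL = 145.6°, so VL runs at -2.4° + (180° − 145.6°) = 32.000° from the x-axis; with |VL| = 29.8, L = V + 29.8·(cos 32.000°, sin 32.000°) = (61.840, 14.259). So L.x = 61.840.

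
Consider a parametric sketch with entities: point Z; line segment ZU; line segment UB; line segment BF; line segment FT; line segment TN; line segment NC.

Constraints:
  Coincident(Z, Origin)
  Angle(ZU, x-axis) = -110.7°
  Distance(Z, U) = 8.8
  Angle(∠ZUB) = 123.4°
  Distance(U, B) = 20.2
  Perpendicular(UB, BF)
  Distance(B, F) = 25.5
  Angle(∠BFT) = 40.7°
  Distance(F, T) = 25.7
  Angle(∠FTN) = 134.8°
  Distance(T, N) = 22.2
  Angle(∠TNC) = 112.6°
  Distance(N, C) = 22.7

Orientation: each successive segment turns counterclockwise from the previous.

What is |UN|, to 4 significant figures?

16.93

Z is at the origin; ZU runs at -110.7° with length 8.8, so U = (-3.111, -8.232). ∠ZUB = 123.4° gives UB at -54.10° from the x-axis; with |UB| = 20.2, B = (8.734, -24.59). UB is perpendicular to BF, so BF runs at 35.90°; with |BF| = 25.5, F = (29.39, -9.642). ∠BFT = 40.7° gives FT at 175.2° from the x-axis; with |FT| = 25.7, T = (3.780, -7.492). ∠FTN = 134.8° gives TN at -139.6° from the x-axis; with |TN| = 22.2, N = (-13.13, -21.88). Then |UN| = |N − U| = 16.93.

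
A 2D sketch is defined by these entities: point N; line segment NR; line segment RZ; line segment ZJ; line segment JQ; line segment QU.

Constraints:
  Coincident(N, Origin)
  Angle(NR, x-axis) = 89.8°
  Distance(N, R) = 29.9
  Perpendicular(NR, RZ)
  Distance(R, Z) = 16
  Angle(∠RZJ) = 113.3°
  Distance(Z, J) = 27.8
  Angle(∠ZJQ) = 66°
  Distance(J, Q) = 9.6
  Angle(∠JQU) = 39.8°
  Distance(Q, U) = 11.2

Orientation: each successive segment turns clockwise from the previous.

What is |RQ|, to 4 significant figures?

30.80

N is at the origin; NR runs at 89.8° with length 29.9, so R = (0.1044, 29.90). The perpendicularity gives RZ at right angles to NR, so RZ runs at -0.2000°; with |RZ| = 16.0, Z = (16.10, 29.84). ∠RZJ = 113.3° gives ZJ at -66.90° from the x-axis; with |ZJ| = 27.8, J = (27.01, 4.273). ∠ZJQ = 66.0° gives JQ at 179.1° from the x-axis; with |JQ| = 9.6, Q = (17.41, 4.424). Then |RQ| = |Q − R| = 30.80.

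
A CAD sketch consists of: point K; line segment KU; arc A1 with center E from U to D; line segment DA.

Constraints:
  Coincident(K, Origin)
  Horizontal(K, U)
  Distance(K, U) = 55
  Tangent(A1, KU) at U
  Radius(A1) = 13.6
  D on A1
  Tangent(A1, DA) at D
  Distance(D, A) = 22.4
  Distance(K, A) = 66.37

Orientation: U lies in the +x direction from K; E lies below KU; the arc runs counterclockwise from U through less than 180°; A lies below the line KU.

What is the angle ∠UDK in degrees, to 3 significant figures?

96.6°

Checks: |KU| = 55.00 ✓; ∠(EU, UK) = 90.00° ✓; |EU| = 13.60 ✓; |ED| = 13.60 ✓; ∠(ED, DA) = 90.00° ✓; |DA| = 22.40 ✓; |KA| = 66.37 ✓.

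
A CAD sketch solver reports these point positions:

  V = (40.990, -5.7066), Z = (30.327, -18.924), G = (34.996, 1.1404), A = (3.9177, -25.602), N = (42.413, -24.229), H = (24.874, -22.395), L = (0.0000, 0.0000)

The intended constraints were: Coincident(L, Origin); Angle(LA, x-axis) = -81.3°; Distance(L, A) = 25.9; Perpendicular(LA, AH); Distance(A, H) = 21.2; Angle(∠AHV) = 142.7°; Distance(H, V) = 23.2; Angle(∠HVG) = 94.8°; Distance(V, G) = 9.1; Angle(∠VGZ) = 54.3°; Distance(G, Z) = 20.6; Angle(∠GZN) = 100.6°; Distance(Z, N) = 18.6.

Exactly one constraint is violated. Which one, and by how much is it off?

Distance(Z, N) = 18.6 — off by 5.40.

L = (0.00, 0.00) ✓; LA at -81.30° ✓; |LA| = 25.90 ✓; ∠(LA, AH) = 90.00° ✓; |AH| = 21.20 ✓; ∠AHV = 142.7° ✓; |HV| = 23.20 ✓; ∠HVG = 94.80° ✓; |VG| = 9.100 ✓; ∠VGZ = 54.30° ✓; |GZ| = 20.60 ✓; ∠GZN = 100.6° ✓; |ZN| = 13.20 ✗.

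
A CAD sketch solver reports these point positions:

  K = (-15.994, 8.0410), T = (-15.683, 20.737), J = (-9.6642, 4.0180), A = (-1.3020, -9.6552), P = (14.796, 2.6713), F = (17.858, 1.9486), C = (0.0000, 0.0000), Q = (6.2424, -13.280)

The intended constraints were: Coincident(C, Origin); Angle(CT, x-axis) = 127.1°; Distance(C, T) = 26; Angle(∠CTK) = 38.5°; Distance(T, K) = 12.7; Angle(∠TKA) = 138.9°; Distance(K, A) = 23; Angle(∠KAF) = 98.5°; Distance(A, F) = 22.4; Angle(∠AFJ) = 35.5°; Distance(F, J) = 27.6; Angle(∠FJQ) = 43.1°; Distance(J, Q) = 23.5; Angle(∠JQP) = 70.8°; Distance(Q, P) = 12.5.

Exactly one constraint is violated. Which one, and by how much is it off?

Distance(Q, P) = 12.5 — off by 5.60.

C = (0.00, 0.00) ✓; CT at 127.1° ✓; |CT| = 26.00 ✓; ∠CTK = 38.50° ✓; |TK| = 12.70 ✓; ∠TKA = 138.9° ✓; |KA| = 23.00 ✓; ∠KAF = 98.50° ✓; |AF| = 22.40 ✓; ∠AFJ = 35.50° ✓; |FJ| = 27.60 ✓; ∠FJQ = 43.10° ✓; |JQ| = 23.50 ✓; ∠JQP = 70.80° ✓; |QP| = 18.10 ✗.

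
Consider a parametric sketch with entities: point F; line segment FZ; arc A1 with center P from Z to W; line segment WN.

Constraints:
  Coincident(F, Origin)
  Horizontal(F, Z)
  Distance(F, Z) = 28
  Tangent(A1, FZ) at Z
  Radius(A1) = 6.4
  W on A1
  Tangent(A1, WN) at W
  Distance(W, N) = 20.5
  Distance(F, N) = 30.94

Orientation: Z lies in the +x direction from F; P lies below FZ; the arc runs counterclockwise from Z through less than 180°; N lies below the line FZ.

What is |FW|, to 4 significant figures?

22.33

Checks: |PW| = 6.400 ✓; ∠(PW, WN) = 90.00° ✓; |WN| = 20.50 ✓; |FN| = 30.94 ✓.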